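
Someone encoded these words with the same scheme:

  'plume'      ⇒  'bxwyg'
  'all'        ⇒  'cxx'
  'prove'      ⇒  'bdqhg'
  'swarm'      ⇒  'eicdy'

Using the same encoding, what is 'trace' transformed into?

Two shifts are in play — +2 for a/e/i/o/u, +12 for every other letter.
On trace: t(cons)+12=f, r(cons)+12=d, a(vowel)+2=c, c(cons)+12=o, e(vowel)+2=g.

fdcog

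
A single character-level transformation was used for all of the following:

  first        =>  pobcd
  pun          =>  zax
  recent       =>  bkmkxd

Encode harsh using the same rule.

The shift depends on letter class: consonant f→p is +10, but vowel i→o is +6. Two shifts are in play — +6 for a/e/i/o/u, +10 for every other letter.
On harsh: h(cons)+10=r, a(vowel)+6=g, r(cons)+10=b, s(cons)+10=c, h(cons)+10=r.

rgbcr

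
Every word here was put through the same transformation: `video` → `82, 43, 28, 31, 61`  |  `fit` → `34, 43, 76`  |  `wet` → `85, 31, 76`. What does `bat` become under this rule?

22, 19, 76

v(#22)→82 and i(#9)→43: differences scale by 3, so n = 3·pos + 16. With a=1..z=26, the number is 3·pos + 16.
Applying it to bat: b=2→22, a=1→19, t=20→76.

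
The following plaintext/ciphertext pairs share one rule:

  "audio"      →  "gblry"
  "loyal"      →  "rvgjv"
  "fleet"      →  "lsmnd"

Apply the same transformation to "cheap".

In audio: a→g is +6, u→b is +7, d→l is +8, i→r is +9 — the shift increases by 1 each position. The shift increases by 1 at each position, starting from +6: 6, 7, 8, ….
Applying it to cheap: c+6=i, h+7=o, e+8=m, a+9=j, p+10=z.

iomjz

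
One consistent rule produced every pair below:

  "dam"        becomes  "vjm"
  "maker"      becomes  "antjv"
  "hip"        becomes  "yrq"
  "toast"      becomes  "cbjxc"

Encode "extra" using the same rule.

Read the word backwards and shift each letter +9.
Applying it to extra: reverse → artxe; then shift: a+9=j, r+9=a, t+9=c, x+9=g, e+9=n.

jacgn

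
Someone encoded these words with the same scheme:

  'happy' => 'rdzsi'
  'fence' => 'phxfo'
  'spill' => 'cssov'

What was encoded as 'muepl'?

Shifts by position in happy: pos 0: h→r (+10), pos 1: a→d (+3), pos 2: p→z (+10), pos 3: p→s (+3) — repeating every 2. A repeating key of period 2 is used — shifts +10, +3 over and over.
Reversing it on muepl: m−10=c, u−3=r, e−10=u, p−3=m, l−10=b.

crumb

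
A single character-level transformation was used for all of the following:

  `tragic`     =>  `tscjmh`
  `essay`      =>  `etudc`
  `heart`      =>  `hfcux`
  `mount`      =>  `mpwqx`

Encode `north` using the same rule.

nptwl

The shift increases by 1 at each position, starting from +0: 0, 1, 2, ….
On north: n+0=n, o+1=p, r+2=t, t+3=w, h+4=l.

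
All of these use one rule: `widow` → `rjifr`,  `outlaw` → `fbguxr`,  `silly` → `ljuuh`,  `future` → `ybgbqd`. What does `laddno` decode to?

speech

w(22)→r(17) and i(8)→j(9) fit y≡21x+23 (mod 26); the inverse of 21 mod 26 is 5. This is an affine cipher: with a=0,…,z=25, each position x becomes (21x+23) mod 26.
Decoding laddno: l(11)→5·(11−23)≡18=s; a(0)→5·(0−23)≡15=p; d(3)→5·(3−23)≡4=e; d(3)→5·(3−23)≡4=e; n(13)→5·(13−23)≡2=c; o(14)→5·(14−23)≡7=h (all mod 26).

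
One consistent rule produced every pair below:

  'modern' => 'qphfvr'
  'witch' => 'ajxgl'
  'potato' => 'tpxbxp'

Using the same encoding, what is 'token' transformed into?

The shift depends on letter class: consonant m→q is +4, but vowel o→p is +1. Two shifts are in play — +1 for a/e/i/o/u, +4 for every other letter.
On token: t(cons)+4=x, o(vowel)+1=p, k(cons)+4=o, e(vowel)+1=f, n(cons)+4=r.

xpofr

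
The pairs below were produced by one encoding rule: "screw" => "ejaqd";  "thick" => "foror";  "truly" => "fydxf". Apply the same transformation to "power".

The shifts repeat in a cycle of length 3: positions 0,1,… shift by +12, +7, +9, then the pattern repeats.
For power: p+12=b, o+7=v, w+9=f, e+12=q, r+7=y.

bvfqy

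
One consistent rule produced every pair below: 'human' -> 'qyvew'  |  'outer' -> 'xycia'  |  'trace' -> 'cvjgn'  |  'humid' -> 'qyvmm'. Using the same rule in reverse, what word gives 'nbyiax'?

expert

Shifts by position in human: pos 0: h→q (+9), pos 1: u→y (+4), pos 2: m→v (+9), pos 3: a→e (+4) — repeating every 2. A repeating key of period 2 is used — shifts +9, +4 over and over.
Reversing it on nbyiax: n−9=e, b−4=x, y−9=p, i−4=e, a−9=r, x−4=t.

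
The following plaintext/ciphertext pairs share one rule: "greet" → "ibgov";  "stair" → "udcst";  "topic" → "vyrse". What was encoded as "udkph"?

stiff

Shifts by position in greet: pos 0: g→i (+2), pos 1: r→b (+10), pos 2: e→g (+2), pos 3: e→o (+10) — repeating every 2. It's a Vigenère-style cipher with numeric key [2,10]: position i shifts by key[i mod 2].
Decoding udkph: u−2=s, d−10=t, k−2=i, p−10=f, h−2=f.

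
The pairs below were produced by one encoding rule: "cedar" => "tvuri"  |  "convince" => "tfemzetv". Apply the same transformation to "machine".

Compare letters: c→t is +17, e→v is +17, d→u is +17 — a constant shift. It's a constant shift of +17 (ROT17).
For machine: m+17=d, a+17=r, c+17=t, h+17=y, i+17=z, n+17=e, e+17=v.

drtyzev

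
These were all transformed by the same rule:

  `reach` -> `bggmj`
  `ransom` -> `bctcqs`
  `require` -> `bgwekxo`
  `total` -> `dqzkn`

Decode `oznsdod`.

exhibit

Shifts by position in reach: pos 0: r→b (+10), pos 1: e→g (+2), pos 2: a→g (+6), pos 3: c→m (+10), pos 4: h→j (+2) — repeating every 3. A repeating key of period 3 is used — shifts +10, +2, +6 over and over.
Undoing it on oznsdod: o−10=e, z−2=x, n−6=h, s−10=i, d−2=b, o−6=i, d−10=t.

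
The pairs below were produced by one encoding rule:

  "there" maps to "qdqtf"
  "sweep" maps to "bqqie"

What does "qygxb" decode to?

Two steps: reverse the string, then apply a Caesar shift of +12.
Decoding qygxb: shift back: q−12=e, y−12=m, g−12=u, x−12=l, b−12=p → emulp; then reverse → plume.

plume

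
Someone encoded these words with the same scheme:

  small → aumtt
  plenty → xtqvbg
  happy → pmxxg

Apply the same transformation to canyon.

kmvgav

The shift depends on letter class: consonant s→a is +8, but vowel a→m is +12. Two shifts are in play — +12 for a/e/i/o/u, +8 for every other letter.
Applying it to canyon: c(cons)+8=k, a(vowel)+12=m, n(cons)+8=v, y(cons)+8=g, o(vowel)+12=a, n(cons)+8=v.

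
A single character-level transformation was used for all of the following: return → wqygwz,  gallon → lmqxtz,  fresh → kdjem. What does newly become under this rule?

sqbxd

Shifts by position in return: pos 0: r→w (+5), pos 1: e→q (+12), pos 2: t→y (+5), pos 3: u→g (+12) — repeating every 2. A repeating key of period 2 is used — shifts +5, +12 over and over.
On newly: n+5=s, e+12=q, w+5=b, l+12=x, y+5=d.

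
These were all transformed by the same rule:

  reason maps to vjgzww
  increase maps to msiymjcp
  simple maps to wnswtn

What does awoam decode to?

write

In reason: r→v is +4, e→j is +5, a→g is +6, s→z is +7 — the shift increases by 1 each position. The shift increases by 1 at each position, starting from +4: 4, 5, 6, ….
Decoding awoam: a−4=w, w−5=r, o−6=i, a−7=t, m−8=e.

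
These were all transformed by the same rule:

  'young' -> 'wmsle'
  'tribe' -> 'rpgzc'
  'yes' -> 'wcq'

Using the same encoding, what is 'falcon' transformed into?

It's a constant shift of +24 (ROT24).
On falcon: f+24=d, a+24=y, l+24=j, c+24=a, o+24=m, n+24=l.

dyjaml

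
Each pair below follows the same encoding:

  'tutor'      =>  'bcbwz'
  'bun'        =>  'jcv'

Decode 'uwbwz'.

Compare letters: t→b is +8, u→c is +8, t→b is +8 — a constant shift. This is a Caesar cipher with shift 8.
Decoding uwbwz: u−8=m, w−8=o, b−8=t, w−8=o, z−8=r.

motor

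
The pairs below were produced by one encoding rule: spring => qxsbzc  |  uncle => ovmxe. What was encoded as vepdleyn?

doubtful

The word is reversed, then every letter is shifted forward by 10.
Reversing it on vepdleyn: shift back: v−10=l, e−10=u, p−10=f, d−10=t, l−10=b, e−10=u, y−10=o, n−10=d → luftbuod; then reverse → doubtful.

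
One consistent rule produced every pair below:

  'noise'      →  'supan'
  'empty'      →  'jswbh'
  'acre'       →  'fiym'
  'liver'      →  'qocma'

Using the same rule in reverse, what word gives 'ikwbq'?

depth

In noise: n→s is +5, o→u is +6, i→p is +7, s→a is +8 — the shift increases by 1 each position. The shift increases by 1 at each position, starting from +5: 5, 6, 7, ….
Decoding ikwbq: i−5=d, k−6=e, w−7=p, b−8=t, q−9=h.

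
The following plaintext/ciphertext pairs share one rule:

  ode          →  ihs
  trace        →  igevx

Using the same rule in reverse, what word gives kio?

keg

The word is reversed, then every letter is shifted forward by 4.
Decoding kio: shift back: k−4=g, i−4=e, o−4=k → gek; then reverse → keg.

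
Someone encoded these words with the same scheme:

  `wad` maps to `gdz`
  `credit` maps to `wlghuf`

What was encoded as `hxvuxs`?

The word is reversed, then every letter is shifted forward by 3.
Reversing it on hxvuxs: shift back: h−3=e, x−3=u, v−3=s, u−3=r, x−3=u, s−3=p → eusrup; then reverse → pursue.

pursue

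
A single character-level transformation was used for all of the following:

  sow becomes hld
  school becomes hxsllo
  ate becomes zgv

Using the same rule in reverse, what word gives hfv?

sue

Each pair mirrors across the alphabet (s↔h, o↔l, w↔d): positions sum to 25. Each letter is replaced by its mirror in the alphabet: a↔z, b↔y, c↔x, and so on (the Atbash cipher).
Undoing it on hfv: h↔s, f↔u, v↔e.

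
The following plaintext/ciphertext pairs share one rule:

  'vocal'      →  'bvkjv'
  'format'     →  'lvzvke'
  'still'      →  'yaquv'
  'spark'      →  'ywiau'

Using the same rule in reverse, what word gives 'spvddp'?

minute

In vocal: v→b is +6, o→v is +7, c→k is +8, a→j is +9 — the shift increases by 1 each position. Letter i (0-indexed) is shifted by i+6, so successive shifts are 6, 7, 8, ….
Decoding spvddp: s−6=m, p−7=i, v−8=n, d−9=u, d−10=t, p−11=e.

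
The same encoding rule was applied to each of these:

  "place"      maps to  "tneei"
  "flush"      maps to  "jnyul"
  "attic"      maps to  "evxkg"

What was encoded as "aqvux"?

The shifts repeat in a cycle of length 2: positions 0,1,… shift by +4, +2, then the pattern repeats.
Decoding aqvux: a−4=w, q−2=o, v−4=r, u−2=s, x−4=t.

worst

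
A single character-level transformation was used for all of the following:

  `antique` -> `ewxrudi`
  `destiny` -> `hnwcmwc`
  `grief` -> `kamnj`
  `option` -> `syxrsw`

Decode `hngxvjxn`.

decorate

Shifts by position in antique: pos 0: a→e (+4), pos 1: n→w (+9), pos 2: t→x (+4), pos 3: i→r (+9) — repeating every 2. A repeating key of period 2 is used — shifts +4, +9 over and over.
Decoding hngxvjxn: h−4=d, n−9=e, g−4=c, x−9=o, v−4=r, j−9=a, x−4=t, n−9=e.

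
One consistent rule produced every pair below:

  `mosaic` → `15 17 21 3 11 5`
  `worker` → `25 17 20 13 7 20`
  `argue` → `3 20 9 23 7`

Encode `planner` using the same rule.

18 14 3 16 16 7 20

m is letter #13 and maps to 15: an offset of 2. The number is (letter's place in the alphabet, a=1) + 2.
On planner: p=16→18, l=12→14, a=1→3, n=14→16, n=14→16, e=5→7, r=18→20.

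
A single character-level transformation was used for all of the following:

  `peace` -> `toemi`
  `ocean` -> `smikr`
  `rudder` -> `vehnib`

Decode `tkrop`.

Shifts by position in peace: pos 0: p→t (+4), pos 1: e→o (+10), pos 2: a→e (+4), pos 3: c→m (+10) — repeating every 2. It's a Vigenère-style cipher with numeric key [4,10]: position i shifts by key[i mod 2].
Reversing it on tkrop: t−4=p, k−10=a, r−4=n, o−10=e, p−4=l.

panel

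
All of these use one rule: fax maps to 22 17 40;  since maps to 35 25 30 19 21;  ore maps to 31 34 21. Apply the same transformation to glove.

f is letter #6 and maps to 22: an offset of 16. The number is (letter's place in the alphabet, a=1) + 16.
For glove: g=7→23, l=12→28, o=15→31, v=22→38, e=5→21.

23 28 31 38 21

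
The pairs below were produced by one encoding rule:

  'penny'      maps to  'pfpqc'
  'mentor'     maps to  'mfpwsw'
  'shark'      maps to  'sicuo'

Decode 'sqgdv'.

spear

In penny: p→p is +0, e→f is +1, n→p is +2, n→q is +3 — the shift increases by 1 each position. Letter i (0-indexed) is shifted by i+0, so successive shifts are 0, 1, 2, ….
Undoing it on sqgdv: s−0=s, q−1=p, g−2=e, d−3=a, v−4=r.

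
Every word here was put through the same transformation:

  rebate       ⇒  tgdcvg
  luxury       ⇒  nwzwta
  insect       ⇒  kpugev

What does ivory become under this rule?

kxqta

Compare letters: r→t is +2, e→g is +2, b→d is +2 — a constant shift. Every letter moves 2 places later in the alphabet, wrapping around z→a.
On ivory: i+2=k, v+2=x, o+2=q, r+2=t, y+2=a.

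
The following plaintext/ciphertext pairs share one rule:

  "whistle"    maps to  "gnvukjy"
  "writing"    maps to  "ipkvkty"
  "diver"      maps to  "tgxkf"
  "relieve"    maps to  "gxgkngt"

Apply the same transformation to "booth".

The output letters match the input read backwards, each shifted +2: whistle reversed is eltsihw. The word is reversed, then every letter is shifted forward by 2.
On booth: reverse → htoob; then shift: h+2=j, t+2=v, o+2=q, o+2=q, b+2=d.

jvqqd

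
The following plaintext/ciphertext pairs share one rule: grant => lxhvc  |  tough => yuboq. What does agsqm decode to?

In grant: g→l is +5, r→x is +6, a→h is +7, n→v is +8 — the shift increases by 1 each position. Each letter shifts forward by (position + 5), i.e. 5, 6, 7, … — the shift grows by one for each successive letter.
Decoding agsqm: a−5=v, g−6=a, s−7=l, q−8=i, m−9=d.

valid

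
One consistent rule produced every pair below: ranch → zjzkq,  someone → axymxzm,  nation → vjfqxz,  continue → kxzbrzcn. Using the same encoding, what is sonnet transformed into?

A repeating key of period 3 is used — shifts +8, +9, +12 over and over.
For sonnet: s+8=a, o+9=x, n+12=z, n+8=v, e+9=n, t+12=f.

axzvnf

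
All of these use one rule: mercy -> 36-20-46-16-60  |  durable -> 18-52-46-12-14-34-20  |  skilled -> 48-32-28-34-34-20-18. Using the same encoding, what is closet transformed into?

With a=1..z=26, the number is 2·pos + 10.
For closet: c=3→16, l=12→34, o=15→40, s=19→48, e=5→20, t=20→50.

16-34-40-48-20-50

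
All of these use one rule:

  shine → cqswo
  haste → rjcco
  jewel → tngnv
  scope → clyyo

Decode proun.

Shifts by position in shine: pos 0: s→c (+10), pos 1: h→q (+9), pos 2: i→s (+10), pos 3: n→w (+9) — repeating every 2. A repeating key of period 2 is used — shifts +10, +9 over and over.
Undoing it on proun: p−10=f, r−9=i, o−10=e, u−9=l, n−10=d.

field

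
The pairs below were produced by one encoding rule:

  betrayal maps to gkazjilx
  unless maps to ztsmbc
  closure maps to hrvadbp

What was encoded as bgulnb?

In betrayal: b→g is +5, e→k is +6, t→a is +7, r→z is +8 — the shift increases by 1 each position. The shift increases by 1 at each position, starting from +5: 5, 6, 7, ….
Reversing it on bgulnb: b−5=w, g−6=a, u−7=n, l−8=d, n−9=e, b−10=r.

wander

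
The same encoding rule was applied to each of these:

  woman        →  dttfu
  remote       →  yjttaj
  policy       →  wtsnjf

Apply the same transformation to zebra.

The shift depends on letter class: consonant w→d is +7, but vowel o→t is +5. Vowels shift forward by 5 and consonants shift forward by 7.
On zebra: z(cons)+7=g, e(vowel)+5=j, b(cons)+7=i, r(cons)+7=y, a(vowel)+5=f.

gjiyf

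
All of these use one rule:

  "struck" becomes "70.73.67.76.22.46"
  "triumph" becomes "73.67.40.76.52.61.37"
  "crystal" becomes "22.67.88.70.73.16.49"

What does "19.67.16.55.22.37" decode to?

Each letter becomes 3×(its alphabet position, a=1..z=26) + 13.
Reversing it on 19.67.16.55.22.37: 19→(19−13)÷3=2=b, 67→(67−13)÷3=18=r, 16→(16−13)÷3=1=a, 55→(55−13)÷3=14=n, 22→(22−13)÷3=3=c, 37→(37−13)÷3=8=h.

branch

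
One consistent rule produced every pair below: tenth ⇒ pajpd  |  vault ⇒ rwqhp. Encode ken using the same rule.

gaj

Compare letters: t→p is +22, e→a is +22, n→j is +22 — a constant shift. This is a Caesar cipher with shift 22.
On ken: k+22=g, e+22=a, n+22=j.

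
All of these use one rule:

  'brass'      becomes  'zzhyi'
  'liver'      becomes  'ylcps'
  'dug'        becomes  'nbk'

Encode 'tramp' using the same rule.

wthya

The output letters match the input read backwards, each shifted +7: brass reversed is ssarb. Read the word backwards and shift each letter +7.
Applying it to tramp: reverse → pmart; then shift: p+7=w, m+7=t, a+7=h, r+7=y, t+7=a.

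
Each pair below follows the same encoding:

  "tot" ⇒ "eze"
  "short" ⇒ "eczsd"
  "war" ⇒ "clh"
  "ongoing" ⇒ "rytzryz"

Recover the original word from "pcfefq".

The output letters match the input read backwards, each shifted +11: tot reversed is tot. Read the word backwards and shift each letter +11.
Undoing it on pcfefq: shift back: p−11=e, c−11=r, f−11=u, e−11=t, f−11=u, q−11=f → erutuf; then reverse → future.

future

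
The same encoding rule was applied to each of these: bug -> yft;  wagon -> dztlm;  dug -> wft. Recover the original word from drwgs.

width

This is the alphabet-reversal cipher (Atbash): a becomes z, b becomes y, etc.
Decoding drwgs: d↔w, r↔i, w↔d, g↔t, s↔h.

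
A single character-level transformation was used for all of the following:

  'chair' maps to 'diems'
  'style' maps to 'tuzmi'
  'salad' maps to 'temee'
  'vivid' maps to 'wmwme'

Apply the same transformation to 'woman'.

The shift depends on letter class: consonant c→d is +1, but vowel a→e is +4. Two shifts are in play — +4 for a/e/i/o/u, +1 for every other letter.
Applying it to woman: w(cons)+1=x, o(vowel)+4=s, m(cons)+1=n, a(vowel)+4=e, n(cons)+1=o.

xsneo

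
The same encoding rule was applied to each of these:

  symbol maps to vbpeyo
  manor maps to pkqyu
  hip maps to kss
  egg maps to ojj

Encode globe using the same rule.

joyeo

The shift depends on letter class: consonant s→v is +3, but vowel o→y is +10. The rule splits by letter class: vowels +10, consonants +3.
Applying it to globe: g(cons)+3=j, l(cons)+3=o, o(vowel)+10=y, b(cons)+3=e, e(vowel)+10=o.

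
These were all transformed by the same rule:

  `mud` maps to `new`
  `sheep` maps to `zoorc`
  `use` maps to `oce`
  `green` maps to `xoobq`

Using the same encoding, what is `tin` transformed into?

The word is reversed, then every letter is shifted forward by 10.
For tin: reverse → nit; then shift: n+10=x, i+10=s, t+10=d.

xsd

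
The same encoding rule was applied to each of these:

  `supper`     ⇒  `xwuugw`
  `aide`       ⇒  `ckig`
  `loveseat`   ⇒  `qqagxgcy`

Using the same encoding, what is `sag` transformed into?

The shift depends on letter class: consonant s→x is +5, but vowel u→w is +2. Two shifts are in play — +2 for a/e/i/o/u, +5 for every other letter.
On sag: s(cons)+5=x, a(vowel)+2=c, g(cons)+5=l.

xcl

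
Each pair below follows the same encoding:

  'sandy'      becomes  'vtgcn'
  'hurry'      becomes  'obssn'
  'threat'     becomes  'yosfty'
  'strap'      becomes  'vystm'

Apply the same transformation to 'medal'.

dfcta

Each letter's alphabet position (a=0..z=25) is mapped through 3·x+19 mod 26 — an affine cipher.
Applying it to medal: m(12)→3·12+19≡3=d; e(4)→3·4+19≡5=f; d(3)→3·3+19≡2=c; a(0)→3·0+19≡19=t; l(11)→3·11+19≡0=a (all mod 26).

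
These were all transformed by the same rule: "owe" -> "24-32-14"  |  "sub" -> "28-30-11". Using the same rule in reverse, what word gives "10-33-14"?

o is letter #15 and maps to 24: an offset of 9. Each letter is replaced by its alphabet position (a=1..z=26) + 9.
Decoding 10-33-14: 10→(10−9)÷1=1=a, 33→(33−9)÷1=24=x, 14→(14−9)÷1=5=e.

axe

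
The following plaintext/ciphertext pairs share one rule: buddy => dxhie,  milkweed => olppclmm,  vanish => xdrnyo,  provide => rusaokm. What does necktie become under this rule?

phgpzpm

In buddy: b→d is +2, u→x is +3, d→h is +4, d→i is +5 — the shift increases by 1 each position. Each letter shifts forward by (position + 2), i.e. 2, 3, 4, … — the shift grows by one for each successive letter.
On necktie: n+2=p, e+3=h, c+4=g, k+5=p, t+6=z, i+7=p, e+8=m.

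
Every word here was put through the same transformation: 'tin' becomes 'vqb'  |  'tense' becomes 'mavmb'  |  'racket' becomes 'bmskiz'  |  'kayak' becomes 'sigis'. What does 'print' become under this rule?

The output letters match the input read backwards, each shifted +8: tin reversed is nit. Read the word backwards and shift each letter +8.
On print: reverse → tnirp; then shift: t+8=b, n+8=v, i+8=q, r+8=z, p+8=x.

bvqzx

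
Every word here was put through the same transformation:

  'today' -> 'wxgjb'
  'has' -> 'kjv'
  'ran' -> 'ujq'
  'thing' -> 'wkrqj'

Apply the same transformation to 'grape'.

jujsn

Two shifts are in play — +9 for a/e/i/o/u, +3 for every other letter.
Applying it to grape: g(cons)+3=j, r(cons)+3=u, a(vowel)+9=j, p(cons)+3=s, e(vowel)+9=n.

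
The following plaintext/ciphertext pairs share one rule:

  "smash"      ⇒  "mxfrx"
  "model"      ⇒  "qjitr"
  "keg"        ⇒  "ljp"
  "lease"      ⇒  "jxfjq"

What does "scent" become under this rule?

Two steps: reverse the string, then apply a Caesar shift of +5.
On scent: reverse → tnecs; then shift: t+5=y, n+5=s, e+5=j, c+5=h, s+5=x.

ysjhx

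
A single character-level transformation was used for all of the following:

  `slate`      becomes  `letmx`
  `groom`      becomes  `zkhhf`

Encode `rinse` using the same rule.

kbglx

Compare letters: s→l is +19, l→e is +19, a→t is +19 — a constant shift. It's a constant shift of +19 (ROT19).
For rinse: r+19=k, i+19=b, n+19=g, s+19=l, e+19=x.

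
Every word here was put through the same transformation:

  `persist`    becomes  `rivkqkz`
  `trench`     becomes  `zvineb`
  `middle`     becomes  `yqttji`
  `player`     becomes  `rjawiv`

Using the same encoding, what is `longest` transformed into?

p(15)→r(17) and e(4)→i(8) fit y≡15x+0 (mod 26); the inverse of 15 mod 26 is 7. Treating letters as 0–25, the rule is x ↦ 15x + 0 (mod 26).
For longest: l(11)→15·11+0≡9=j; o(14)→15·14+0≡2=c; n(13)→15·13+0≡13=n; g(6)→15·6+0≡12=m; e(4)→15·4+0≡8=i; s(18)→15·18+0≡10=k; t(19)→15·19+0≡25=z (all mod 26).

jcnmikz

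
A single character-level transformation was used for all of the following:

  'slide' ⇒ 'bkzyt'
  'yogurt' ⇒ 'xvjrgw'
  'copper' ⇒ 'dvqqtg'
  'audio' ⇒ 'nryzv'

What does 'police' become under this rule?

qvkzdt

This is an affine cipher: with a=0,…,z=25, each position x becomes (21x+13) mod 26.
Applying it to police: p(15)→21·15+13≡16=q; o(14)→21·14+13≡21=v; l(11)→21·11+13≡10=k; i(8)→21·8+13≡25=z; c(2)→21·2+13≡3=d; e(4)→21·4+13≡19=t (all mod 26).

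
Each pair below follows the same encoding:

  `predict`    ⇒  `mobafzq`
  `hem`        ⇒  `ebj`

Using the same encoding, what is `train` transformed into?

Compare letters: p→m is +23, r→o is +23, e→b is +23 — a constant shift. Every letter moves 23 places later in the alphabet, wrapping around z→a.
For train: t+23=q, r+23=o, a+23=x, i+23=f, n+23=k.

qoxfk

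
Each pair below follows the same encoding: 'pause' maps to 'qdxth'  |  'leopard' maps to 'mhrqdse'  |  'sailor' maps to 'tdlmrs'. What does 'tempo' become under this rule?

Two shifts are in play — +3 for a/e/i/o/u, +1 for every other letter.
On tempo: t(cons)+1=u, e(vowel)+3=h, m(cons)+1=n, p(cons)+1=q, o(vowel)+3=r.

uhnqr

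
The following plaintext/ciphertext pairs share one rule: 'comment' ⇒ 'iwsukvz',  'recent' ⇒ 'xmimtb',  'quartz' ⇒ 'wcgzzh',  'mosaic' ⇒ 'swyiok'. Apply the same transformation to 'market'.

sixskb

Shifts by position in comment: pos 0: c→i (+6), pos 1: o→w (+8), pos 2: m→s (+6), pos 3: m→u (+8) — repeating every 2. It's a Vigenère-style cipher with numeric key [6,8]: position i shifts by key[i mod 2].
For market: m+6=s, a+8=i, r+6=x, k+8=s, e+6=k, t+8=b.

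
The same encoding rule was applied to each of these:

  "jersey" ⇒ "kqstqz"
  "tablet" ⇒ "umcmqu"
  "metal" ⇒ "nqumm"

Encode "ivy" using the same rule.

uwz

The shift depends on letter class: consonant j→k is +1, but vowel e→q is +12. Two shifts are in play — +12 for a/e/i/o/u, +1 for every other letter.
Applying it to ivy: i(vowel)+12=u, v(cons)+1=w, y(cons)+1=z.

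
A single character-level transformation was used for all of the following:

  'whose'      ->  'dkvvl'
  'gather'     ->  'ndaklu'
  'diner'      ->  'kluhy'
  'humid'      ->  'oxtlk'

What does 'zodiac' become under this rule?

grklhf

Shifts by position in whose: pos 0: w→d (+7), pos 1: h→k (+3), pos 2: o→v (+7), pos 3: s→v (+3) — repeating every 2. It's a Vigenère-style cipher with numeric key [7,3]: position i shifts by key[i mod 2].
For zodiac: z+7=g, o+3=r, d+7=k, i+3=l, a+7=h, c+3=f.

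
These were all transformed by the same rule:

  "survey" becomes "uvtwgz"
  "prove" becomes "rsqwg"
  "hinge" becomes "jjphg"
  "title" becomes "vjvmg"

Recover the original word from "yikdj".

Shifts by position in survey: pos 0: s→u (+2), pos 1: u→v (+1), pos 2: r→t (+2), pos 3: v→w (+1) — repeating every 2. A repeating key of period 2 is used — shifts +2, +1 over and over.
Undoing it on yikdj: y−2=w, i−1=h, k−2=i, d−1=c, j−2=h.

which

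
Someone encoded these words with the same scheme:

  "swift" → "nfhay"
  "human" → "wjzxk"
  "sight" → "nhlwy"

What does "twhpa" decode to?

chief

This is an affine cipher: with a=0,…,z=25, each position x becomes (11x+23) mod 26.
Reversing it on twhpa: t(19)→19·(19−23)≡2=c; w(22)→19·(22−23)≡7=h; h(7)→19·(7−23)≡8=i; p(15)→19·(15−23)≡4=e; a(0)→19·(0−23)≡5=f (all mod 26).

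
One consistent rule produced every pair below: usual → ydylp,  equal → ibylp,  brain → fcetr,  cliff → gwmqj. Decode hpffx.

Shifts by position in usual: pos 0: u→y (+4), pos 1: s→d (+11), pos 2: u→y (+4), pos 3: a→l (+11) — repeating every 2. It's a Vigenère-style cipher with numeric key [4,11]: position i shifts by key[i mod 2].
Decoding hpffx: h−4=d, p−11=e, f−4=b, f−11=u, x−4=t.

debut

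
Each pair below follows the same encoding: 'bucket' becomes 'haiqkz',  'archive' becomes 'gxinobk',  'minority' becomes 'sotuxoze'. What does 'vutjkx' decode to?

This is a Caesar cipher with shift 6.
Decoding vutjkx: v−6=p, u−6=o, t−6=n, j−6=d, k−6=e, x−6=r.

ponder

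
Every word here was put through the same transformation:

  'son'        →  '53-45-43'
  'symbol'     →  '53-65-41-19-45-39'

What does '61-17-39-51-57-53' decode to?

walrus

Each letter becomes 2×(its alphabet position, a=1..z=26) + 15.
Decoding 61-17-39-51-57-53: 61→(61−15)÷2=23=w, 17→(17−15)÷2=1=a, 39→(39−15)÷2=12=l, 51→(51−15)÷2=18=r, 57→(57−15)÷2=21=u, 53→(53−15)÷2=19=s.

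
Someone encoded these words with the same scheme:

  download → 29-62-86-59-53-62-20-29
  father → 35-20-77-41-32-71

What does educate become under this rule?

32-29-80-26-20-77-32

d(#4)→29 and o(#15)→62: differences scale by 3, so n = 3·pos + 17. Each letter becomes 3×(its alphabet position, a=1..z=26) + 17.
Applying it to educate: e=5→32, d=4→29, u=21→80, c=3→26, a=1→20, t=20→77, e=5→32.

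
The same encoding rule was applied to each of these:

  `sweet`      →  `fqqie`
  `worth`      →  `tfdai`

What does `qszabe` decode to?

sponge

The output letters match the input read backwards, each shifted +12: sweet reversed is teews. Read the word backwards and shift each letter +12.
Undoing it on qszabe: shift back: q−12=e, s−12=g, z−12=n, a−12=o, b−12=p, e−12=s → egnops; then reverse → sponge.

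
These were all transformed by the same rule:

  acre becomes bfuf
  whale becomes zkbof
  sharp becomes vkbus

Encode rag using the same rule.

The shift depends on letter class: consonant c→f is +3, but vowel a→b is +1. Two shifts are in play — +1 for a/e/i/o/u, +3 for every other letter.
For rag: r(cons)+3=u, a(vowel)+1=b, g(cons)+3=j.

ubj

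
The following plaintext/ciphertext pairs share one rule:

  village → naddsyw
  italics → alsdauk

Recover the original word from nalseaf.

Compare letters: v→n is +18, i→a is +18, l→d is +18 — a constant shift. It's a constant shift of +18 (ROT18).
Reversing it on nalseaf: n−18=v, a−18=i, l−18=t, s−18=a, e−18=m, a−18=i, f−18=n.

vitamin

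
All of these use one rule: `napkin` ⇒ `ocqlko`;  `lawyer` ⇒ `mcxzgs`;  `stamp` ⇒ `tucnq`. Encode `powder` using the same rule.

qqxegs

The shift depends on letter class: consonant n→o is +1, but vowel a→c is +2. Vowels shift forward by 2 and consonants shift forward by 1.
For powder: p(cons)+1=q, o(vowel)+2=q, w(cons)+1=x, d(cons)+1=e, e(vowel)+2=g, r(cons)+1=s.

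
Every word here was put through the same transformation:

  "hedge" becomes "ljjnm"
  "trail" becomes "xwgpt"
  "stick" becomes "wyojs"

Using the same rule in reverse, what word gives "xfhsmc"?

In hedge: h→l is +4, e→j is +5, d→j is +6, g→n is +7 — the shift increases by 1 each position. Letter i (0-indexed) is shifted by i+4, so successive shifts are 4, 5, 6, ….
Reversing it on xfhsmc: x−4=t, f−5=a, h−6=b, s−7=l, m−8=e, c−9=t.

tablet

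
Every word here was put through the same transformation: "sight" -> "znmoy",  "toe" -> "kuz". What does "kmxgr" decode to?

large

The output letters match the input read backwards, each shifted +6: sight reversed is thgis. The word is reversed, then every letter is shifted forward by 6.
Reversing it on kmxgr: shift back: k−6=e, m−6=g, x−6=r, g−6=a, r−6=l → egral; then reverse → large.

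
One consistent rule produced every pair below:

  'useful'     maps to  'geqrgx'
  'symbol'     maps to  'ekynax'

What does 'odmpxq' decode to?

cradle

Each letter is shifted forward by 12 in the alphabet (a Caesar shift of +12).
Reversing it on odmpxq: o−12=c, d−12=r, m−12=a, p−12=d, x−12=l, q−12=e.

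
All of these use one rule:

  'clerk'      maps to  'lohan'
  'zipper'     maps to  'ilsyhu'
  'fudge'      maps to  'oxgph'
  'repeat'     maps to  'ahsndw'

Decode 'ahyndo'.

reveal

Shifts by position in clerk: pos 0: c→l (+9), pos 1: l→o (+3), pos 2: e→h (+3), pos 3: r→a (+9), pos 4: k→n (+3) — repeating every 3. A repeating key of period 3 is used — shifts +9, +3, +3 over and over.
Decoding ahyndo: a−9=r, h−3=e, y−3=v, n−9=e, d−3=a, o−3=l.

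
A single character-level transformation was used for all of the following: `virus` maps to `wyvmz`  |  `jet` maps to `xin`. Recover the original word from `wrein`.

jeans

Read the word backwards and shift each letter +4.
Undoing it on wrein: shift back: w−4=s, r−4=n, e−4=a, i−4=e, n−4=j → snaej; then reverse → jeans.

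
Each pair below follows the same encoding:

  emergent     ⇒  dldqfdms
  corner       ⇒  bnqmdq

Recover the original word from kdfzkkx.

legally

Compare letters: e→d is +25, m→l is +25, e→d is +25 — a constant shift. Each letter is shifted forward by 25 in the alphabet (a Caesar shift of +25).
Undoing it on kdfzkkx: k−25=l, d−25=e, f−25=g, z−25=a, k−25=l, k−25=l, x−25=y.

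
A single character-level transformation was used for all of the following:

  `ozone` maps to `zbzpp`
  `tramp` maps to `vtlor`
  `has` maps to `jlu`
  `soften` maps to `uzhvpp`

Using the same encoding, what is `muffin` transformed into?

ofhhtp

The shift depends on letter class: consonant z→b is +2, but vowel o→z is +11. The rule splits by letter class: vowels +11, consonants +2.
Applying it to muffin: m(cons)+2=o, u(vowel)+11=f, f(cons)+2=h, f(cons)+2=h, i(vowel)+11=t, n(cons)+2=p.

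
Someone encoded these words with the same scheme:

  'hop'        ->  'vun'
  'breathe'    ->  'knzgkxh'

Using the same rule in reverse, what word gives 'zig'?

The output letters match the input read backwards, each shifted +6: hop reversed is poh. Read the word backwards and shift each letter +6.
Undoing it on zig: shift back: z−6=t, i−6=c, g−6=a → tca; then reverse → act.

act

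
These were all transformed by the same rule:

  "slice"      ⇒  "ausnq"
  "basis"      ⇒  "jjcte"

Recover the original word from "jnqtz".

begin

In slice: s→a is +8, l→u is +9, i→s is +10, c→n is +11 — the shift increases by 1 each position. Letter i (0-indexed) is shifted by i+8, so successive shifts are 8, 9, 10, ….
Decoding jnqtz: j−8=b, n−9=e, q−10=g, t−11=i, z−12=n.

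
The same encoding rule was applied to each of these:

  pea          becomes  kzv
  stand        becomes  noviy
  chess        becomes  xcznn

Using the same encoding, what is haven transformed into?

cvqzi

Compare letters: p→k is +21, e→z is +21, a→v is +21 — a constant shift. Each letter is shifted forward by 21 in the alphabet (a Caesar shift of +21).
Applying it to haven: h+21=c, a+21=v, v+21=q, e+21=z, n+21=i.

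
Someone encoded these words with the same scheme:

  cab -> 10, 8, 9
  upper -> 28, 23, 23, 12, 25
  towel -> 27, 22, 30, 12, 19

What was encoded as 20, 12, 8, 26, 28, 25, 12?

measure

c is letter #3 and maps to 10: an offset of 7. Letters become their 1-based position plus 7 (so a→8, b→9, …).
Undoing it on 20, 12, 8, 26, 28, 25, 12: 20→(20−7)÷1=13=m, 12→(12−7)÷1=5=e, 8→(8−7)÷1=1=a, 26→(26−7)÷1=19=s, 28→(28−7)÷1=21=u, 25→(25−7)÷1=18=r, 12→(12−7)÷1=5=e.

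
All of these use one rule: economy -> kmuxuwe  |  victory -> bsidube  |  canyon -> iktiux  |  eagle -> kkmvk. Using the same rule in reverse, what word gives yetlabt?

sunburn

Shifts by position in economy: pos 0: e→k (+6), pos 1: c→m (+10), pos 2: o→u (+6), pos 3: n→x (+10) — repeating every 2. A repeating key of period 2 is used — shifts +6, +10 over and over.
Reversing it on yetlabt: y−6=s, e−10=u, t−6=n, l−10=b, a−6=u, b−10=r, t−6=n.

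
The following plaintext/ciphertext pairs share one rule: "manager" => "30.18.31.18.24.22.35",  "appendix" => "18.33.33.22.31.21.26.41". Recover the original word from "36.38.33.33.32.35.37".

m is letter #13 and maps to 30: an offset of 17. Letters become their 1-based position plus 17 (so a→18, b→19, …).
Reversing it on 36.38.33.33.32.35.37: 36→(36−17)÷1=19=s, 38→(38−17)÷1=21=u, 33→(33−17)÷1=16=p, 33→(33−17)÷1=16=p, 32→(32−17)÷1=15=o, 35→(35−17)÷1=18=r, 37→(37−17)÷1=20=t.

support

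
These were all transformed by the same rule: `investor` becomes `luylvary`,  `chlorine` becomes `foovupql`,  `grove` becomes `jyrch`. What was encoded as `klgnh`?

hedge

Shifts by position in investor: pos 0: i→l (+3), pos 1: n→u (+7), pos 2: v→y (+3), pos 3: e→l (+7) — repeating every 2. A repeating key of period 2 is used — shifts +3, +7 over and over.
Undoing it on klgnh: k−3=h, l−7=e, g−3=d, n−7=g, h−3=e.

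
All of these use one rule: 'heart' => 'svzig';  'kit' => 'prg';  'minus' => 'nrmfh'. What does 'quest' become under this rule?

Each letter is replaced by its mirror in the alphabet: a↔z, b↔y, c↔x, and so on (the Atbash cipher).
On quest: q↔j, u↔f, e↔v, s↔h, t↔g.

jfvhg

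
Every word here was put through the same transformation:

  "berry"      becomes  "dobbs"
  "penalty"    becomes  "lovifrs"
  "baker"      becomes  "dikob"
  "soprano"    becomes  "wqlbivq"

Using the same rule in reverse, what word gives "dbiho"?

brave

Each letter's alphabet position (a=0..z=25) is mapped through 21·x+8 mod 26 — an affine cipher.
Decoding dbiho: d(3)→5·(3−8)≡1=b; b(1)→5·(1−8)≡17=r; i(8)→5·(8−8)≡0=a; h(7)→5·(7−8)≡21=v; o(14)→5·(14−8)≡4=e (all mod 26).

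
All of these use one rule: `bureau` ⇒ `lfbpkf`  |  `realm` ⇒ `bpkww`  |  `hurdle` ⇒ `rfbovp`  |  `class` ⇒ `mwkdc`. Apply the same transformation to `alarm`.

Shifts by position in bureau: pos 0: b→l (+10), pos 1: u→f (+11), pos 2: r→b (+10), pos 3: e→p (+11) — repeating every 2. A repeating key of period 2 is used — shifts +10, +11 over and over.
Applying it to alarm: a+10=k, l+11=w, a+10=k, r+11=c, m+10=w.

kwkcw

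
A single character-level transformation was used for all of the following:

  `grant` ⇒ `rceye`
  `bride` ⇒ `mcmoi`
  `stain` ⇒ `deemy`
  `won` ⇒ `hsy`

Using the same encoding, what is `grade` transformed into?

The shift depends on letter class: consonant g→r is +11, but vowel a→e is +4. Vowels shift forward by 4 and consonants shift forward by 11.
On grade: g(cons)+11=r, r(cons)+11=c, a(vowel)+4=e, d(cons)+11=o, e(vowel)+4=i.

rceoi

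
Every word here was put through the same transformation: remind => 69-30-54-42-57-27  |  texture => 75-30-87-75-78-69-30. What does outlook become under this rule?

With a=1..z=26, the number is 3·pos + 15.
Applying it to outlook: o=15→60, u=21→78, t=20→75, l=12→51, o=15→60, o=15→60, k=11→48.

60-78-75-51-60-60-48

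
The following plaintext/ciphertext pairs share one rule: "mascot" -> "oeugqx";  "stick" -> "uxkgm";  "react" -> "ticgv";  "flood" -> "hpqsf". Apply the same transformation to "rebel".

Shifts by position in mascot: pos 0: m→o (+2), pos 1: a→e (+4), pos 2: s→u (+2), pos 3: c→g (+4) — repeating every 2. A repeating key of period 2 is used — shifts +2, +4 over and over.
On rebel: r+2=t, e+4=i, b+2=d, e+4=i, l+2=n.

tidin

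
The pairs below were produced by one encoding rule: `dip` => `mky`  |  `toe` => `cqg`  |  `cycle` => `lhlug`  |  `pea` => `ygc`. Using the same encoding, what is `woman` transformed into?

Vowels shift forward by 2 and consonants shift forward by 9.
For woman: w(cons)+9=f, o(vowel)+2=q, m(cons)+9=v, a(vowel)+2=c, n(cons)+9=w.

fqvcw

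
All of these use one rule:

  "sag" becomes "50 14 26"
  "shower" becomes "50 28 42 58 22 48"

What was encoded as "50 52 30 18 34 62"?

sticky

s(#19)→50 and a(#1)→14: differences scale by 2, so n = 2·pos + 12. The formula is n = 2×(alphabet index, a=1) + 12.
Decoding 50 52 30 18 34 62: 50→(50−12)÷2=19=s, 52→(52−12)÷2=20=t, 30→(30−12)÷2=9=i, 18→(18−12)÷2=3=c, 34→(34−12)÷2=11=k, 62→(62−12)÷2=25=y.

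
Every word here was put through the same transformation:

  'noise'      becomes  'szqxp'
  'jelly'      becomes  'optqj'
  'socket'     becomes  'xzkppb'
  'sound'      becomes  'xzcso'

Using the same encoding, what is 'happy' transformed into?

Shifts by position in noise: pos 0: n→s (+5), pos 1: o→z (+11), pos 2: i→q (+8), pos 3: s→x (+5), pos 4: e→p (+11) — repeating every 3. It's a Vigenère-style cipher with numeric key [5,11,8]: position i shifts by key[i mod 3].
For happy: h+5=m, a+11=l, p+8=x, p+5=u, y+11=j.

mlxuj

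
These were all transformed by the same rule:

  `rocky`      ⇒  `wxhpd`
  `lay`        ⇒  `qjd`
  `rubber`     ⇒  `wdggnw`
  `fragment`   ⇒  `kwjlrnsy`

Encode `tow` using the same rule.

The shift depends on letter class: consonant r→w is +5, but vowel o→x is +9. Vowels shift forward by 9 and consonants shift forward by 5.
On tow: t(cons)+5=y, o(vowel)+9=x, w(cons)+5=b.

yxb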